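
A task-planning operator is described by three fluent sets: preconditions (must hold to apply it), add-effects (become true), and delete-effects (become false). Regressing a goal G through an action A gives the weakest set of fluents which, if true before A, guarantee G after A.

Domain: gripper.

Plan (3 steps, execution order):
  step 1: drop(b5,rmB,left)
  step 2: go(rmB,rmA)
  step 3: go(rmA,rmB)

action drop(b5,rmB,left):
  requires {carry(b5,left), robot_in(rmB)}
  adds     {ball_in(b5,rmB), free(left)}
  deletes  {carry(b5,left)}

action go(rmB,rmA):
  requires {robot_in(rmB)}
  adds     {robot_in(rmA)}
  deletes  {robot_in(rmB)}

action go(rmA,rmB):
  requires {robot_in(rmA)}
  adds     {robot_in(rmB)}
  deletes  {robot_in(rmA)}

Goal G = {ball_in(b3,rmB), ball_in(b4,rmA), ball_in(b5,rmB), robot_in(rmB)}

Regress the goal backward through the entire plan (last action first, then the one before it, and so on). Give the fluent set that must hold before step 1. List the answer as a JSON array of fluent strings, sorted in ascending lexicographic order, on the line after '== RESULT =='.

Work backward from the goal:
  through step 3 (go(rmA,rmB)): drop {robot_in(rmB)}, keep {ball_in(b3,rmB), ball_in(b4,rmA), ball_in(b5,rmB)}, require {robot_in(rmA)}
    → {ball_in(b3,rmB), ball_in(b4,rmA), ball_in(b5,rmB), robot_in(rmA)}
  through step 2 (go(rmB,rmA)): drop {robot_in(rmA)}, keep {ball_in(b3,rmB), ball_in(b4,rmA), ball_in(b5,rmB)}, require {robot_in(rmB)}
    → {ball_in(b3,rmB), ball_in(b4,rmA), ball_in(b5,rmB), robot_in(rmB)}
  through step 1 (drop(b5,rmB,left)): drop {ball_in(b5,rmB)}, keep {ball_in(b3,rmB), ball_in(b4,rmA), robot_in(rmB)}, require {carry(b5,left), robot_in(rmB)}
    → {ball_in(b3,rmB), ball_in(b4,rmA), carry(b5,left), robot_in(rmB)}

== RESULT ==
["ball_in(b3,rmB)", "ball_in(b4,rmA)", "carry(b5,left)", "robot_in(rmB)"]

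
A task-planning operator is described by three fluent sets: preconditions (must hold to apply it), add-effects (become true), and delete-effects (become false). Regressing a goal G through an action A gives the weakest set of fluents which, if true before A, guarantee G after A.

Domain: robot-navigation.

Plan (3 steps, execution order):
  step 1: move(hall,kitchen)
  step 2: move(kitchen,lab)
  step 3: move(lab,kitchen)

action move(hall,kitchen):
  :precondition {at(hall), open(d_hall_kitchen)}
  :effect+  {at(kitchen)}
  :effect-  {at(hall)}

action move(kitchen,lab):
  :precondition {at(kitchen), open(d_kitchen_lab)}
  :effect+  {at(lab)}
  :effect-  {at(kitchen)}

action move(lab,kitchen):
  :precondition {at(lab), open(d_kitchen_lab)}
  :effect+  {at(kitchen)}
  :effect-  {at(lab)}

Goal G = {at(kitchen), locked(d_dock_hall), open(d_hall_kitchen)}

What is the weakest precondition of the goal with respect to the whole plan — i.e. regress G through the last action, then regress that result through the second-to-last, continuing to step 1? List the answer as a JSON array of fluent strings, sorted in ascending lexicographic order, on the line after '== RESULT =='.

Work backward from the goal:
  through step 3 (move(lab,kitchen)): drop {at(kitchen)}, keep {locked(d_dock_hall), open(d_hall_kitchen)}, require {at(lab), open(d_kitchen_lab)}
    → {at(lab), locked(d_dock_hall), open(d_hall_kitchen), open(d_kitchen_lab)}
  through step 2 (move(kitchen,lab)): drop {at(lab)}, keep {locked(d_dock_hall), open(d_hall_kitchen), open(d_kitchen_lab)}, require {at(kitchen), open(d_kitchen_lab)}
    → {at(kitchen), locked(d_dock_hall), open(d_hall_kitchen), open(d_kitchen_lab)}
  through step 1 (move(hall,kitchen)): drop {at(kitchen)}, keep {locked(d_dock_hall), open(d_hall_kitchen), open(d_kitchen_lab)}, require {at(hall), open(d_hall_kitchen)}
    → {at(hall), locked(d_dock_hall), open(d_hall_kitchen), open(d_kitchen_lab)}

== RESULT ==
["at(hall)", "locked(d_dock_hall)", "open(d_hall_kitchen)", "open(d_kitchen_lab)"]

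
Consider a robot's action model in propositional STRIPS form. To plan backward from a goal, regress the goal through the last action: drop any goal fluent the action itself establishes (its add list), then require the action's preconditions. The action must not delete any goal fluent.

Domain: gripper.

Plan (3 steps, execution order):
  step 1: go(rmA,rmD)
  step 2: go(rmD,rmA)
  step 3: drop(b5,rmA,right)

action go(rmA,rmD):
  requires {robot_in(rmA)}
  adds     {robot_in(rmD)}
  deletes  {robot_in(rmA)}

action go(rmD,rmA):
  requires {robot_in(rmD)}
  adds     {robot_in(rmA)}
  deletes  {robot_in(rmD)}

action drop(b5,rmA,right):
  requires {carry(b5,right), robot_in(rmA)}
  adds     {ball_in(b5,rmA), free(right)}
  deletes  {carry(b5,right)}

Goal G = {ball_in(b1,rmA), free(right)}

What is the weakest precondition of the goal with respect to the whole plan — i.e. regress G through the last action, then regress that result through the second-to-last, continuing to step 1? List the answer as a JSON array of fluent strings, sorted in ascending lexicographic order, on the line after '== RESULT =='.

Regress step by step:
  through step 3 (drop(b5,rmA,right)): drop {free(right)}, keep {ball_in(b1,rmA)}, require {carry(b5,right), robot_in(rmA)}
    → {ball_in(b1,rmA), carry(b5,right), robot_in(rmA)}
  through step 2 (go(rmD,rmA)): drop {robot_in(rmA)}, keep {ball_in(b1,rmA), carry(b5,right)}, require {robot_in(rmD)}
    → {ball_in(b1,rmA), carry(b5,right), robot_in(rmD)}
  through step 1 (go(rmA,rmD)): drop {robot_in(rmD)}, keep {ball_in(b1,rmA), carry(b5,right)}, require {robot_in(rmA)}
    → {ball_in(b1,rmA), carry(b5,right), robot_in(rmA)}

== RESULT ==
["ball_in(b1,rmA)", "carry(b5,right)", "robot_in(rmA)"]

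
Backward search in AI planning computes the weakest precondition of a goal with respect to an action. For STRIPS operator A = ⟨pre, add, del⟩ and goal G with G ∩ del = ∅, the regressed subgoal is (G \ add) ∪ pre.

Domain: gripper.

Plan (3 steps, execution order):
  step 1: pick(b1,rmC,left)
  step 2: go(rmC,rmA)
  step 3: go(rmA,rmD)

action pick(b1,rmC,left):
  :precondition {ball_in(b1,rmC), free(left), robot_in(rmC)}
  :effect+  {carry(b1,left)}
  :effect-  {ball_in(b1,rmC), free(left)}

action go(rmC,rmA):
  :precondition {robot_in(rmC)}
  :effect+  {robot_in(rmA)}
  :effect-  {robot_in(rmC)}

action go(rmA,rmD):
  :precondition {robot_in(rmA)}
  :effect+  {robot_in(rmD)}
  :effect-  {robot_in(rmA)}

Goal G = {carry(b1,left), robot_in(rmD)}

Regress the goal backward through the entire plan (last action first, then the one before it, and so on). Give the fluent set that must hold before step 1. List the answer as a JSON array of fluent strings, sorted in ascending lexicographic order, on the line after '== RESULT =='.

Regress step by step:
  through step 3 (go(rmA,rmD)): drop {robot_in(rmD)}, keep {carry(b1,left)}, require {robot_in(rmA)}
    → {carry(b1,left), robot_in(rmA)}
  through step 2 (go(rmC,rmA)): drop {robot_in(rmA)}, keep {carry(b1,left)}, require {robot_in(rmC)}
    → {carry(b1,left), robot_in(rmC)}
  through step 1 (pick(b1,rmC,left)): drop {carry(b1,left)}, keep {robot_in(rmC)}, require {ball_in(b1,rmC), free(left), robot_in(rmC)}
    → {ball_in(b1,rmC), free(left), robot_in(rmC)}

== RESULT ==
["ball_in(b1,rmC)", "free(left)", "robot_in(rmC)"]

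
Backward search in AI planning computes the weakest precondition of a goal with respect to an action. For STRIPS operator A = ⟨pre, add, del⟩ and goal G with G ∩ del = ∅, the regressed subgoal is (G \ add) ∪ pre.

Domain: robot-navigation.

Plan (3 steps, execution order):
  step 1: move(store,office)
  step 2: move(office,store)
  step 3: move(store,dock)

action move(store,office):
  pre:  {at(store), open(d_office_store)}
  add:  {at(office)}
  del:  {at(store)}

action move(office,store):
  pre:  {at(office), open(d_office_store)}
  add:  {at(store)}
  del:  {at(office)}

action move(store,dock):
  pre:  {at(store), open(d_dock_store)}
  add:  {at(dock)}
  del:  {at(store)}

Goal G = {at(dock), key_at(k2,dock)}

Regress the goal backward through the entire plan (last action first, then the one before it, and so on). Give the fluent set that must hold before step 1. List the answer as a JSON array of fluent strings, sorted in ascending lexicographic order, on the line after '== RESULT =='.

Regress step by step:
  through step 3 (move(store,dock)): drop {at(dock)}, keep {key_at(k2,dock)}, require {at(store), open(d_dock_store)}
    → {at(store), key_at(k2,dock), open(d_dock_store)}
  through step 2 (move(office,store)): drop {at(store)}, keep {key_at(k2,dock), open(d_dock_store)}, require {at(office), open(d_office_store)}
    → {at(office), key_at(k2,dock), open(d_dock_store), open(d_office_store)}
  through step 1 (move(store,office)): drop {at(office)}, keep {key_at(k2,dock), open(d_dock_store), open(d_office_store)}, require {at(store), open(d_office_store)}
    → {at(store), key_at(k2,dock), open(d_dock_store), open(d_office_store)}

== RESULT ==
["at(store)", "key_at(k2,dock)", "open(d_dock_store)", "open(d_office_store)"]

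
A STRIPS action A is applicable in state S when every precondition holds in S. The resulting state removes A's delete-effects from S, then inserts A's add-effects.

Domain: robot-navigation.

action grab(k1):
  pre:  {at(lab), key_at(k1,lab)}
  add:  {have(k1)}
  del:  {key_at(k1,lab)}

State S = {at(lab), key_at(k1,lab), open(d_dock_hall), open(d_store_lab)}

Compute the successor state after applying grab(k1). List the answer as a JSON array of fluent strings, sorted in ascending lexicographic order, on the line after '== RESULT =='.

Compute (S \ del) ∪ add:
  pre ⊆ S: {at(lab), key_at(k1,lab)} ⊆ S  — applicable
  S \ del = {at(lab), open(d_dock_hall), open(d_store_lab)}
  ∪ add   = {at(lab), have(k1), open(d_dock_hall), open(d_store_lab)}

== RESULT ==
["at(lab)", "have(k1)", "open(d_dock_hall)", "open(d_store_lab)"]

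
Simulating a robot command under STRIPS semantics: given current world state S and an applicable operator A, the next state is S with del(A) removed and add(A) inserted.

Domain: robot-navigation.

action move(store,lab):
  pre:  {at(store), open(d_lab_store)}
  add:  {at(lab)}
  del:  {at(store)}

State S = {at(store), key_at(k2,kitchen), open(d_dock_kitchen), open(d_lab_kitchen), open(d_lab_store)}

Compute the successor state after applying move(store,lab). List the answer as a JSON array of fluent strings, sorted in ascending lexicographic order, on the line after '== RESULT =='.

Progress:
  pre ⊆ S: {at(store), open(d_lab_store)} ⊆ S  — applicable
  S \ del = {key_at(k2,kitchen), open(d_dock_kitchen), open(d_lab_kitchen), open(d_lab_store)}
  ∪ add   = {at(lab), key_at(k2,kitchen), open(d_dock_kitchen), open(d_lab_kitchen), open(d_lab_store)}

== RESULT ==
["at(lab)", "key_at(k2,kitchen)", "open(d_dock_kitchen)", "open(d_lab_kitchen)", "open(d_lab_store)"]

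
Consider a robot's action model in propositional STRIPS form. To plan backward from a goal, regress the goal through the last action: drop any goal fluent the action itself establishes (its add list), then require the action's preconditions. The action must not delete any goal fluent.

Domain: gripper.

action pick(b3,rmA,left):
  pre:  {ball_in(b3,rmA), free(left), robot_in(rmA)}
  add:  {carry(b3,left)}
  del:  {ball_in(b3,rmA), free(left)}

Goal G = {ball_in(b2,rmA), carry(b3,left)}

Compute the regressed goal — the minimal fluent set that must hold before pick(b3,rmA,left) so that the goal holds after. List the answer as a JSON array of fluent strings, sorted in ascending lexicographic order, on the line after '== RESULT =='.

Regress:
  G ∩ del = {}  (empty — regression defined)
  G \ add = {ball_in(b2,rmA), carry(b3,left)} \ {carry(b3,left)} = {ball_in(b2,rmA)}
  ∪ pre   = {ball_in(b2,rmA)} ∪ {ball_in(b3,rmA), free(left), robot_in(rmA)}
          = {ball_in(b2,rmA), ball_in(b3,rmA), free(left), robot_in(rmA)}

== RESULT ==
["ball_in(b2,rmA)", "ball_in(b3,rmA)", "free(left)", "robot_in(rmA)"]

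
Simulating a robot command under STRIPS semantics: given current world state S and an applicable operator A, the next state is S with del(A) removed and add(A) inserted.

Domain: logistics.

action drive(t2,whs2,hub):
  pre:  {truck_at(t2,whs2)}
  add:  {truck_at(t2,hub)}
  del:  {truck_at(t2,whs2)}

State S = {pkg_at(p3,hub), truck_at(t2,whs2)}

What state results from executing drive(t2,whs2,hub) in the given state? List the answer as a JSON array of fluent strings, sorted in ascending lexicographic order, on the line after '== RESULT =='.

Progress:
  pre ⊆ S: {truck_at(t2,whs2)} ⊆ S  — applicable
  S \ del = {pkg_at(p3,hub)}
  ∪ add   = {pkg_at(p3,hub), truck_at(t2,hub)}

== RESULT ==
["pkg_at(p3,hub)", "truck_at(t2,hub)"]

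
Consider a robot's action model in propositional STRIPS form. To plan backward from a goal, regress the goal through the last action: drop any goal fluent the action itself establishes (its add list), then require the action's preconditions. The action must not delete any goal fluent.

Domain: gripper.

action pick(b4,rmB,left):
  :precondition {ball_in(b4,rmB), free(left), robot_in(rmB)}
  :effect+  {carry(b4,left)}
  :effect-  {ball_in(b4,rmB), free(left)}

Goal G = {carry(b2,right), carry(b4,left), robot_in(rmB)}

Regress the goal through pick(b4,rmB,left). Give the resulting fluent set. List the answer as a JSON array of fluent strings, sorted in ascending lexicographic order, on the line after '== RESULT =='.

Regress:
  G ∩ del = {}  (empty — regression defined)
  G \ add = {carry(b2,right), carry(b4,left), robot_in(rmB)} \ {carry(b4,left)} = {carry(b2,right), robot_in(rmB)}
  ∪ pre   = {carry(b2,right), robot_in(rmB)} ∪ {ball_in(b4,rmB), free(left), robot_in(rmB)}
          = {ball_in(b4,rmB), carry(b2,right), free(left), robot_in(rmB)}

== RESULT ==
["ball_in(b4,rmB)", "carry(b2,right)", "free(left)", "robot_in(rmB)"]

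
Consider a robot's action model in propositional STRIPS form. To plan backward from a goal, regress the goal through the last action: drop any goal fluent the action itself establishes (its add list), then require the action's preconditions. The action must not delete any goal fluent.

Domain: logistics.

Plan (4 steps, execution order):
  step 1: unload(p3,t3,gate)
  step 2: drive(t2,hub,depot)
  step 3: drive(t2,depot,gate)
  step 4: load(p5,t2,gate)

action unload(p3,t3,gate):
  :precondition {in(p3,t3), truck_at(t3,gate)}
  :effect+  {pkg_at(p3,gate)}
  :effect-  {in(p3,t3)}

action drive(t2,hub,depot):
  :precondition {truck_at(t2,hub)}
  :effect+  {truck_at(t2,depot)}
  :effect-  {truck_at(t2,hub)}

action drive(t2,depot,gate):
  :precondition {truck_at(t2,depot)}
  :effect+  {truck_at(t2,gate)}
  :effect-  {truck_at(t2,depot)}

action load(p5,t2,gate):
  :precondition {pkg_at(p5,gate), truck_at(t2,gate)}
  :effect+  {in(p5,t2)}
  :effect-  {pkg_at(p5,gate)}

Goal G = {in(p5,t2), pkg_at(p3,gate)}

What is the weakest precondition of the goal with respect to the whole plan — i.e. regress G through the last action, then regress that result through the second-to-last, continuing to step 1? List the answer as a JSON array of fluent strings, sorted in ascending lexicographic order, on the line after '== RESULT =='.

Work backward from the goal:
  through step 4 (load(p5,t2,gate)): drop {in(p5,t2)}, keep {pkg_at(p3,gate)}, require {pkg_at(p5,gate), truck_at(t2,gate)}
    → {pkg_at(p3,gate), pkg_at(p5,gate), truck_at(t2,gate)}
  through step 3 (drive(t2,depot,gate)): drop {truck_at(t2,gate)}, keep {pkg_at(p3,gate), pkg_at(p5,gate)}, require {truck_at(t2,depot)}
    → {pkg_at(p3,gate), pkg_at(p5,gate), truck_at(t2,depot)}
  through step 2 (drive(t2,hub,depot)): drop {truck_at(t2,depot)}, keep {pkg_at(p3,gate), pkg_at(p5,gate)}, require {truck_at(t2,hub)}
    → {pkg_at(p3,gate), pkg_at(p5,gate), truck_at(t2,hub)}
  through step 1 (unload(p3,t3,gate)): drop {pkg_at(p3,gate)}, keep {pkg_at(p5,gate), truck_at(t2,hub)}, require {in(p3,t3), truck_at(t3,gate)}
    → {in(p3,t3), pkg_at(p5,gate), truck_at(t2,hub), truck_at(t3,gate)}

== RESULT ==
["in(p3,t3)", "pkg_at(p5,gate)", "truck_at(t2,hub)", "truck_at(t3,gate)"]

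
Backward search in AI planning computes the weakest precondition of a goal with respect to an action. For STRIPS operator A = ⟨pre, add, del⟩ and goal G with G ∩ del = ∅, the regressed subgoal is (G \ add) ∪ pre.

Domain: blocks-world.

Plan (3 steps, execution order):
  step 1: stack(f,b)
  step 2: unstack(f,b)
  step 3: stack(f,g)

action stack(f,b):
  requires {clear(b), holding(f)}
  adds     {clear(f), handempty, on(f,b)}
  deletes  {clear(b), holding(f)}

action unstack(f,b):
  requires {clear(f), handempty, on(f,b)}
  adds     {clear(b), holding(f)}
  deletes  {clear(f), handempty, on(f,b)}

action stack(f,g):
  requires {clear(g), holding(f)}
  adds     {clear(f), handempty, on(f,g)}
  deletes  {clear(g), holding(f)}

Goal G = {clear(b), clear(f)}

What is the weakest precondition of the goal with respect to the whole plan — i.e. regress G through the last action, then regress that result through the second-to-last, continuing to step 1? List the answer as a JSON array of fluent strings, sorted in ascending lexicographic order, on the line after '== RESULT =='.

Work backward from the goal:
  through step 3 (stack(f,g)): drop {clear(f)}, keep {clear(b)}, require {clear(g), holding(f)}
    → {clear(b), clear(g), holding(f)}
  through step 2 (unstack(f,b)): drop {clear(b), holding(f)}, keep {clear(g)}, require {clear(f), handempty, on(f,b)}
    → {clear(f), clear(g), handempty, on(f,b)}
  through step 1 (stack(f,b)): drop {clear(f), handempty, on(f,b)}, keep {clear(g)}, require {clear(b), holding(f)}
    → {clear(b), clear(g), holding(f)}

== RESULT ==
["clear(b)", "clear(g)", "holding(f)"]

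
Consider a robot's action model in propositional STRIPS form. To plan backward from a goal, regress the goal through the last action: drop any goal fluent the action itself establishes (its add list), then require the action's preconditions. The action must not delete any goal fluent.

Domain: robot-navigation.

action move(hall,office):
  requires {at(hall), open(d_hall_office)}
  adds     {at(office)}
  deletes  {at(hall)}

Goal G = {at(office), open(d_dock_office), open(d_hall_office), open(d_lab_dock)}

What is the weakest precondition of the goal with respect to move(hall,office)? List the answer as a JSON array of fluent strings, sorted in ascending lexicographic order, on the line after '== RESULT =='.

Regress:
  G ∩ del = {}  (empty — regression defined)
  G \ add = {at(office), open(d_dock_office), open(d_hall_office), open(d_lab_dock)} \ {at(office)} = {open(d_dock_office), open(d_hall_office), open(d_lab_dock)}
  ∪ pre   = {open(d_dock_office), open(d_hall_office), open(d_lab_dock)} ∪ {at(hall), open(d_hall_office)}
          = {at(hall), open(d_dock_office), open(d_hall_office), open(d_lab_dock)}

== RESULT ==
["at(hall)", "open(d_dock_office)", "open(d_hall_office)", "open(d_lab_dock)"]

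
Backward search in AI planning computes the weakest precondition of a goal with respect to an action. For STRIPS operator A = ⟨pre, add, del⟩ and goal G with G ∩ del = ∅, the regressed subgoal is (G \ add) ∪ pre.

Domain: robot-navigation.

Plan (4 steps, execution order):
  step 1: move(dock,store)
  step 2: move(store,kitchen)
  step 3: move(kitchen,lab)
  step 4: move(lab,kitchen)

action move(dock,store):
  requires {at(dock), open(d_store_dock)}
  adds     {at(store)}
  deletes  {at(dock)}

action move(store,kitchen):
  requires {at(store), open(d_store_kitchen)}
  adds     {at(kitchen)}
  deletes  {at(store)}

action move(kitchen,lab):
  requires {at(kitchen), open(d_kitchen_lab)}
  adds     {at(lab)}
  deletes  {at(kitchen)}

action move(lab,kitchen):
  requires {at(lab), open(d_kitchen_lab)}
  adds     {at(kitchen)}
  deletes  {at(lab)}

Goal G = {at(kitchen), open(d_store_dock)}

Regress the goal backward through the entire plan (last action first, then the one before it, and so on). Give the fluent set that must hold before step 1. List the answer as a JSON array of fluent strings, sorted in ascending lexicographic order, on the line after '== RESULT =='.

Work backward from the goal:
  through step 4 (move(lab,kitchen)): drop {at(kitchen)}, keep {open(d_store_dock)}, require {at(lab), open(d_kitchen_lab)}
    → {at(lab), open(d_kitchen_lab), open(d_store_dock)}
  through step 3 (move(kitchen,lab)): drop {at(lab)}, keep {open(d_kitchen_lab), open(d_store_dock)}, require {at(kitchen), open(d_kitchen_lab)}
    → {at(kitchen), open(d_kitchen_lab), open(d_store_dock)}
  through step 2 (move(store,kitchen)): drop {at(kitchen)}, keep {open(d_kitchen_lab), open(d_store_dock)}, require {at(store), open(d_store_kitchen)}
    → {at(store), open(d_kitchen_lab), open(d_store_dock), open(d_store_kitchen)}
  through step 1 (move(dock,store)): drop {at(store)}, keep {open(d_kitchen_lab), open(d_store_dock), open(d_store_kitchen)}, require {at(dock), open(d_store_dock)}
    → {at(dock), open(d_kitchen_lab), open(d_store_dock), open(d_store_kitchen)}

== RESULT ==
["at(dock)", "open(d_kitchen_lab)", "open(d_store_dock)", "open(d_store_kitchen)"]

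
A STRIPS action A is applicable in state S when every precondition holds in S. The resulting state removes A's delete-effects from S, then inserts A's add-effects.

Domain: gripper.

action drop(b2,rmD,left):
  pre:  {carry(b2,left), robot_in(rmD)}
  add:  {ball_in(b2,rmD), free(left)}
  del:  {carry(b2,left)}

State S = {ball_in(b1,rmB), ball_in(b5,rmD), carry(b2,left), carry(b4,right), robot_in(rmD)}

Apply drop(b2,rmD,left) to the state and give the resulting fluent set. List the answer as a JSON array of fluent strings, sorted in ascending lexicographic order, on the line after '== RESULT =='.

Compute (S \ del) ∪ add:
  pre ⊆ S: {carry(b2,left), robot_in(rmD)} ⊆ S  — applicable
  S \ del = {ball_in(b1,rmB), ball_in(b5,rmD), carry(b4,right), robot_in(rmD)}
  ∪ add   = {ball_in(b1,rmB), ball_in(b2,rmD), ball_in(b5,rmD), carry(b4,right), free(left), robot_in(rmD)}

== RESULT ==
["ball_in(b1,rmB)", "ball_in(b2,rmD)", "ball_in(b5,rmD)", "carry(b4,right)", "free(left)", "robot_in(rmD)"]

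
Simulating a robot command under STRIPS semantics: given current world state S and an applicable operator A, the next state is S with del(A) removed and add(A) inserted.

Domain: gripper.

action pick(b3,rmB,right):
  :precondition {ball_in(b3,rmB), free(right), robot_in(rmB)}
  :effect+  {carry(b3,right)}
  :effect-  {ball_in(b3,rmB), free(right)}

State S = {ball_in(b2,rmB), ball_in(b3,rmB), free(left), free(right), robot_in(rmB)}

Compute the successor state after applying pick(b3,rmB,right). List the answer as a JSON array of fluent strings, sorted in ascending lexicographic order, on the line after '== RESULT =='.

Progress:
  pre ⊆ S: {ball_in(b3,rmB), free(right), robot_in(rmB)} ⊆ S  — applicable
  S \ del = {ball_in(b2,rmB), free(left), robot_in(rmB)}
  ∪ add   = {ball_in(b2,rmB), carry(b3,right), free(left), robot_in(rmB)}

== RESULT ==
["ball_in(b2,rmB)", "carry(b3,right)", "free(left)", "robot_in(rmB)"]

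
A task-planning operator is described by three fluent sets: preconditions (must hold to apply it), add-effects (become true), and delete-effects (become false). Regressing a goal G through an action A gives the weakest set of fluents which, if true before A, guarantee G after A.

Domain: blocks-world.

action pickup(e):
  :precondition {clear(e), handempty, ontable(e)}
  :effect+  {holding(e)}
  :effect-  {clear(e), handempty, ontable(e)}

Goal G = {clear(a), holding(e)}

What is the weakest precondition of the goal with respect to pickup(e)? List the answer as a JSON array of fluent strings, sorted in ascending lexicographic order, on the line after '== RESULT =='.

Compute (G \ add) ∪ pre:
  G ∩ del = {}  (empty — regression defined)
  G \ add = {clear(a), holding(e)} \ {holding(e)} = {clear(a)}
  ∪ pre   = {clear(a)} ∪ {clear(e), handempty, ontable(e)}
          = {clear(a), clear(e), handempty, ontable(e)}

== RESULT ==
["clear(a)", "clear(e)", "handempty", "ontable(e)"]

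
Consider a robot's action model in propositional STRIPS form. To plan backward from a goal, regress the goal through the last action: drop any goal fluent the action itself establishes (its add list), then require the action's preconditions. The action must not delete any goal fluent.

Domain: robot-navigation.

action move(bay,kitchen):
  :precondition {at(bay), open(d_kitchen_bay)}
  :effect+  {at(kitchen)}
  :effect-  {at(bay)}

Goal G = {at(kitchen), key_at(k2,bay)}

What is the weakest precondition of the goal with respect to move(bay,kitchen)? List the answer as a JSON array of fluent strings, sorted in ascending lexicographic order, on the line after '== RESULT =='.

Compute (G \ add) ∪ pre:
  G ∩ del = {}  (empty — regression defined)
  G \ add = {at(kitchen), key_at(k2,bay)} \ {at(kitchen)} = {key_at(k2,bay)}
  ∪ pre   = {key_at(k2,bay)} ∪ {at(bay), open(d_kitchen_bay)}
          = {at(bay), key_at(k2,bay), open(d_kitchen_bay)}

== RESULT ==
["at(bay)", "key_at(k2,bay)", "open(d_kitchen_bay)"]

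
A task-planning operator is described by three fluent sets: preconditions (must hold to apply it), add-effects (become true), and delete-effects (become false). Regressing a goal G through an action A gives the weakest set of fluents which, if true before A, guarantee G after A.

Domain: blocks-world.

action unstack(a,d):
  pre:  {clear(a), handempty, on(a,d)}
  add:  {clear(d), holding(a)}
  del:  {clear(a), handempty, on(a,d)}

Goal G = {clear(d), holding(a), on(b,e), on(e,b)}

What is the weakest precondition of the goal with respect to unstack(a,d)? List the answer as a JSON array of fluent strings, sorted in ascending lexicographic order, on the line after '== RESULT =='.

Compute (G \ add) ∪ pre:
  G ∩ del = {}  (empty — regression defined)
  G \ add = {clear(d), holding(a), on(b,e), on(e,b)} \ {clear(d), holding(a)} = {on(b,e), on(e,b)}
  ∪ pre   = {on(b,e), on(e,b)} ∪ {clear(a), handempty, on(a,d)}
          = {clear(a), handempty, on(a,d), on(b,e), on(e,b)}

== RESULT ==
["clear(a)", "handempty", "on(a,d)", "on(b,e)", "on(e,b)"]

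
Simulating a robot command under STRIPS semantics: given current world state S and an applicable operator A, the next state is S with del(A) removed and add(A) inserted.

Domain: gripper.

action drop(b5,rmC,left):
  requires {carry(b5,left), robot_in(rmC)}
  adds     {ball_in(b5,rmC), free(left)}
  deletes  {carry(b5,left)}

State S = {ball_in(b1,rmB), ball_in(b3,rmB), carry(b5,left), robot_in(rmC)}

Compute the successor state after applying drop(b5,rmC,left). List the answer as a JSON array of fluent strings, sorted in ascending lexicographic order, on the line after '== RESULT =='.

Progress:
  pre ⊆ S: {carry(b5,left), robot_in(rmC)} ⊆ S  — applicable
  S \ del = {ball_in(b1,rmB), ball_in(b3,rmB), robot_in(rmC)}
  ∪ add   = {ball_in(b1,rmB), ball_in(b3,rmB), ball_in(b5,rmC), free(left), robot_in(rmC)}

== RESULT ==
["ball_in(b1,rmB)", "ball_in(b3,rmB)", "ball_in(b5,rmC)", "free(left)", "robot_in(rmC)"]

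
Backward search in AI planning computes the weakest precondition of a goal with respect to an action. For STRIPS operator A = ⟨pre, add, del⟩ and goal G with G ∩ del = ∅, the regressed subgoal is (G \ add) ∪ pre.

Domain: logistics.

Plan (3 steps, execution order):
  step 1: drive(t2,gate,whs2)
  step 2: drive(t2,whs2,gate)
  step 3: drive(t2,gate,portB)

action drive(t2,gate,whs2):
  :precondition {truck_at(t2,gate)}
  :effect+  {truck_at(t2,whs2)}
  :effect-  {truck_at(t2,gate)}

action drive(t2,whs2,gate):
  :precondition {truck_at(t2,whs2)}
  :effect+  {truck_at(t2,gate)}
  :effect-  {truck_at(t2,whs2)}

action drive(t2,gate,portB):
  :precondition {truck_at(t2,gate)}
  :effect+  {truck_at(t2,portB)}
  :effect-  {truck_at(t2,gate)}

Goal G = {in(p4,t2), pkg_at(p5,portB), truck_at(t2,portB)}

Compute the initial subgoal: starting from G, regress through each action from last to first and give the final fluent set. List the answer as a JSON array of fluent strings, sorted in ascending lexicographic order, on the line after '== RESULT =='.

Work backward from the goal:
  through step 3 (drive(t2,gate,portB)): drop {truck_at(t2,portB)}, keep {in(p4,t2), pkg_at(p5,portB)}, require {truck_at(t2,gate)}
    → {in(p4,t2), pkg_at(p5,portB), truck_at(t2,gate)}
  through step 2 (drive(t2,whs2,gate)): drop {truck_at(t2,gate)}, keep {in(p4,t2), pkg_at(p5,portB)}, require {truck_at(t2,whs2)}
    → {in(p4,t2), pkg_at(p5,portB), truck_at(t2,whs2)}
  through step 1 (drive(t2,gate,whs2)): drop {truck_at(t2,whs2)}, keep {in(p4,t2), pkg_at(p5,portB)}, require {truck_at(t2,gate)}
    → {in(p4,t2), pkg_at(p5,portB), truck_at(t2,gate)}

== RESULT ==
["in(p4,t2)", "pkg_at(p5,portB)", "truck_at(t2,gate)"]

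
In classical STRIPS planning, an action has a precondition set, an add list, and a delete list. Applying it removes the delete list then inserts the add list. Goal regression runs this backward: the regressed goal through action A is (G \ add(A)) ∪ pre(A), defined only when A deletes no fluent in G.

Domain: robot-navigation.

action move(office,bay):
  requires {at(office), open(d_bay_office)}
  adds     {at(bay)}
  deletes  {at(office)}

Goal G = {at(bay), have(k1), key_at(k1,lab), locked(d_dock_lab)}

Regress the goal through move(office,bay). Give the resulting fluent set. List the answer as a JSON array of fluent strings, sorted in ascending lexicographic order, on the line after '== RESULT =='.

Compute (G \ add) ∪ pre:
  G ∩ del = {}  (empty — regression defined)
  G \ add = {at(bay), have(k1), key_at(k1,lab), locked(d_dock_lab)} \ {at(bay)} = {have(k1), key_at(k1,lab), locked(d_dock_lab)}
  ∪ pre   = {have(k1), key_at(k1,lab), locked(d_dock_lab)} ∪ {at(office), open(d_bay_office)}
          = {at(office), have(k1), key_at(k1,lab), locked(d_dock_lab), open(d_bay_office)}

== RESULT ==
["at(office)", "have(k1)", "key_at(k1,lab)", "locked(d_dock_lab)", "open(d_bay_office)"]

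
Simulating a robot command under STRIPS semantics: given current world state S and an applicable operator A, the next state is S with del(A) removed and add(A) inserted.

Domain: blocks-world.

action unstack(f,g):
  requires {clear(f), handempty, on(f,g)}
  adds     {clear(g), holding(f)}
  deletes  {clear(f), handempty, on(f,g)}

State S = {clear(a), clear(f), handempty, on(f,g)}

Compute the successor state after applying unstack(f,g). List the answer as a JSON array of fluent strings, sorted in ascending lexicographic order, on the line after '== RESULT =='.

Progress:
  pre ⊆ S: {clear(f), handempty, on(f,g)} ⊆ S  — applicable
  S \ del = {clear(a)}
  ∪ add   = {clear(a), clear(g), holding(f)}

== RESULT ==
["clear(a)", "clear(g)", "holding(f)"]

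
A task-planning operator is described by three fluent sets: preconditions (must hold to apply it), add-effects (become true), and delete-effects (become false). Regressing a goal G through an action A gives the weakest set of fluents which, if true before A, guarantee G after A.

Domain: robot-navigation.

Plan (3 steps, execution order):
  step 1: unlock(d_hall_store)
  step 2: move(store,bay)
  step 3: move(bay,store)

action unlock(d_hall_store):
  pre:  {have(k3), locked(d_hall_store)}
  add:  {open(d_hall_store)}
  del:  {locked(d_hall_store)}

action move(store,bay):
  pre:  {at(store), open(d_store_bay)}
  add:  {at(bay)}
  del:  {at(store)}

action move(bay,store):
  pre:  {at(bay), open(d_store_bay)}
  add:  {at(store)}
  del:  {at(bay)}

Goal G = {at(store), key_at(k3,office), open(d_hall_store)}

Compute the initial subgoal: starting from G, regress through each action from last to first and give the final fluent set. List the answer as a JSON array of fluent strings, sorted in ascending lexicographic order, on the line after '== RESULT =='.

Regress step by step:
  through step 3 (move(bay,store)): drop {at(store)}, keep {key_at(k3,office), open(d_hall_store)}, require {at(bay), open(d_store_bay)}
    → {at(bay), key_at(k3,office), open(d_hall_store), open(d_store_bay)}
  through step 2 (move(store,bay)): drop {at(bay)}, keep {key_at(k3,office), open(d_hall_store), open(d_store_bay)}, require {at(store), open(d_store_bay)}
    → {at(store), key_at(k3,office), open(d_hall_store), open(d_store_bay)}
  through step 1 (unlock(d_hall_store)): drop {open(d_hall_store)}, keep {at(store), key_at(k3,office), open(d_store_bay)}, require {have(k3), locked(d_hall_store)}
    → {at(store), have(k3), key_at(k3,office), locked(d_hall_store), open(d_store_bay)}

== RESULT ==
["at(store)", "have(k3)", "key_at(k3,office)", "locked(d_hall_store)", "open(d_store_bay)"]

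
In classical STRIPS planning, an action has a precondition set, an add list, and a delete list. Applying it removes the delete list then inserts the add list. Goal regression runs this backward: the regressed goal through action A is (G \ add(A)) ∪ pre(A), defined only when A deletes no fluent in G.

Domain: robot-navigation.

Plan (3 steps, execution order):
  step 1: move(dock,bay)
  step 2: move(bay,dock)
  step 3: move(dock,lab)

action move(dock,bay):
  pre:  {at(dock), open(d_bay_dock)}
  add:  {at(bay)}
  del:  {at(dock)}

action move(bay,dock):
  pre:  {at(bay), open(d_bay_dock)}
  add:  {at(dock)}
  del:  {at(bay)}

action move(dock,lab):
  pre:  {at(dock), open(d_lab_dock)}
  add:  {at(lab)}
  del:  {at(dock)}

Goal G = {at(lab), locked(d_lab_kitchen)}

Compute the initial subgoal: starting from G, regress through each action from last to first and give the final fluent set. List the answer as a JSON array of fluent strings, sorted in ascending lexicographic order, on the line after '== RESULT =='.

Regress step by step:
  through step 3 (move(dock,lab)): drop {at(lab)}, keep {locked(d_lab_kitchen)}, require {at(dock), open(d_lab_dock)}
    → {at(dock), locked(d_lab_kitchen), open(d_lab_dock)}
  through step 2 (move(bay,dock)): drop {at(dock)}, keep {locked(d_lab_kitchen), open(d_lab_dock)}, require {at(bay), open(d_bay_dock)}
    → {at(bay), locked(d_lab_kitchen), open(d_bay_dock), open(d_lab_dock)}
  through step 1 (move(dock,bay)): drop {at(bay)}, keep {locked(d_lab_kitchen), open(d_bay_dock), open(d_lab_dock)}, require {at(dock), open(d_bay_dock)}
    → {at(dock), locked(d_lab_kitchen), open(d_bay_dock), open(d_lab_dock)}

== RESULT ==
["at(dock)", "locked(d_lab_kitchen)", "open(d_bay_dock)", "open(d_lab_dock)"]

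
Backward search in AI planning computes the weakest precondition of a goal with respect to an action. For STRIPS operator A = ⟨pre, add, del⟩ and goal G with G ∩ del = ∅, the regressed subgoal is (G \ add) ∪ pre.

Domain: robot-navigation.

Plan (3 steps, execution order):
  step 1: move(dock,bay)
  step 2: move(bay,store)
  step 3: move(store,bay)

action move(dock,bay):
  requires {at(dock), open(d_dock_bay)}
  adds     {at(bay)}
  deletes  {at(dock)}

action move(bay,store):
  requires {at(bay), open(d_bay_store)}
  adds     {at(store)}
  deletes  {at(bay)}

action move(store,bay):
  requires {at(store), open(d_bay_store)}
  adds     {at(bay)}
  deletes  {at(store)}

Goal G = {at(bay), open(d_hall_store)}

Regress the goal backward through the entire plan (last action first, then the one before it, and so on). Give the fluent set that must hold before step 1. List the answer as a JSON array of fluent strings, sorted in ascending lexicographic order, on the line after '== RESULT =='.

Work backward from the goal:
  through step 3 (move(store,bay)): drop {at(bay)}, keep {open(d_hall_store)}, require {at(store), open(d_bay_store)}
    → {at(store), open(d_bay_store), open(d_hall_store)}
  through step 2 (move(bay,store)): drop {at(store)}, keep {open(d_bay_store), open(d_hall_store)}, require {at(bay), open(d_bay_store)}
    → {at(bay), open(d_bay_store), open(d_hall_store)}
  through step 1 (move(dock,bay)): drop {at(bay)}, keep {open(d_bay_store), open(d_hall_store)}, require {at(dock), open(d_dock_bay)}
    → {at(dock), open(d_bay_store), open(d_dock_bay), open(d_hall_store)}

== RESULT ==
["at(dock)", "open(d_bay_store)", "open(d_dock_bay)", "open(d_hall_store)"]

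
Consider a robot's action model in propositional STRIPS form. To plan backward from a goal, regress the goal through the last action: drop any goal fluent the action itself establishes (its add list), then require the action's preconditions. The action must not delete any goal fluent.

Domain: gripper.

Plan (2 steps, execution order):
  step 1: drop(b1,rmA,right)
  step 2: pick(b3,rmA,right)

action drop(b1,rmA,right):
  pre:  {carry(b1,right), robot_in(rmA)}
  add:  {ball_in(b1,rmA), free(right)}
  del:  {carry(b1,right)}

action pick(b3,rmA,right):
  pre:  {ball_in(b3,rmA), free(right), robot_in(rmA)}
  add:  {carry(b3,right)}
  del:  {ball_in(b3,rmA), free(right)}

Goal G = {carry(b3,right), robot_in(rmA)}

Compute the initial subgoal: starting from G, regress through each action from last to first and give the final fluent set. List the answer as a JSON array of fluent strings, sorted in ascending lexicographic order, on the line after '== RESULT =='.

Regress step by step:
  through step 2 (pick(b3,rmA,right)): drop {carry(b3,right)}, keep {robot_in(rmA)}, require {ball_in(b3,rmA), free(right), robot_in(rmA)}
    → {ball_in(b3,rmA), free(right), robot_in(rmA)}
  through step 1 (drop(b1,rmA,right)): drop {free(right)}, keep {ball_in(b3,rmA), robot_in(rmA)}, require {carry(b1,right), robot_in(rmA)}
    → {ball_in(b3,rmA), carry(b1,right), robot_in(rmA)}

== RESULT ==
["ball_in(b3,rmA)", "carry(b1,right)", "robot_in(rmA)"]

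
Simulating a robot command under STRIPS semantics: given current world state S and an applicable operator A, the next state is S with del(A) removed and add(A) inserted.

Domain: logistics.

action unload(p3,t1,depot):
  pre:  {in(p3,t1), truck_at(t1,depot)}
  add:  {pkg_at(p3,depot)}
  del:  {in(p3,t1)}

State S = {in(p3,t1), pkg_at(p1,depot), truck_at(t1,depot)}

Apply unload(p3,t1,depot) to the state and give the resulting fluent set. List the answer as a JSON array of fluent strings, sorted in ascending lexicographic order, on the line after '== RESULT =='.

Compute (S \ del) ∪ add:
  pre ⊆ S: {in(p3,t1), truck_at(t1,depot)} ⊆ S  — applicable
  S \ del = {pkg_at(p1,depot), truck_at(t1,depot)}
  ∪ add   = {pkg_at(p1,depot), pkg_at(p3,depot), truck_at(t1,depot)}

== RESULT ==
["pkg_at(p1,depot)", "pkg_at(p3,depot)", "truck_at(t1,depot)"]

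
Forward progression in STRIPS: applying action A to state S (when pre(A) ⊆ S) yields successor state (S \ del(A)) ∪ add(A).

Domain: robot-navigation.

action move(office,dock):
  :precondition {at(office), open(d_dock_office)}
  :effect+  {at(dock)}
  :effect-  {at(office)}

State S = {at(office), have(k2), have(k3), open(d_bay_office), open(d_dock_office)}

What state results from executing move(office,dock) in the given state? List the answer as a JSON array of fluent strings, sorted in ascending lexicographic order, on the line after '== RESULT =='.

Progress:
  pre ⊆ S: {at(office), open(d_dock_office)} ⊆ S  — applicable
  S \ del = {have(k2), have(k3), open(d_bay_office), open(d_dock_office)}
  ∪ add   = {at(dock), have(k2), have(k3), open(d_bay_office), open(d_dock_office)}

== RESULT ==
["at(dock)", "have(k2)", "have(k3)", "open(d_bay_office)", "open(d_dock_office)"]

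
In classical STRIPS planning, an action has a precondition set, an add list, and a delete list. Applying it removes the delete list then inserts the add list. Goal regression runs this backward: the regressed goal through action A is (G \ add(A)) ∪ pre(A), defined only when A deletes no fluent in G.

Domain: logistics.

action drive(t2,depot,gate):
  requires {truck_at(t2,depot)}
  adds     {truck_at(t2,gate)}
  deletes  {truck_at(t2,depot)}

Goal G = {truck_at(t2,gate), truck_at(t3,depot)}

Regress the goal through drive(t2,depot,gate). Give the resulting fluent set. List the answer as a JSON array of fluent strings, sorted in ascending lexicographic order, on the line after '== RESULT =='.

Compute (G \ add) ∪ pre:
  G ∩ del = {}  (empty — regression defined)
  G \ add = {truck_at(t2,gate), truck_at(t3,depot)} \ {truck_at(t2,gate)} = {truck_at(t3,depot)}
  ∪ pre   = {truck_at(t3,depot)} ∪ {truck_at(t2,depot)}
          = {truck_at(t2,depot), truck_at(t3,depot)}

== RESULT ==
["truck_at(t2,depot)", "truck_at(t3,depot)"]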